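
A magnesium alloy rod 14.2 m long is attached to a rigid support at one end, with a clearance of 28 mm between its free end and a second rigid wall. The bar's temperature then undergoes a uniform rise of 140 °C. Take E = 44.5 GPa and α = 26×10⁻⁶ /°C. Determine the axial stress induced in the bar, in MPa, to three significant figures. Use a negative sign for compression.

Free thermal expansion αLΔT = 26e-6 · 14200 · 140 = 51.69 mm.
The walls engage after the gap closes; constrained expansion = 51.69 − 28 = 23.69 mm.
The walls impose strain ε = −(23.69)/14200 = -1.6682e-03; σ = Eε = 44500 · -1.6682e-03 = -74.23 MPa.

-74.2 MPa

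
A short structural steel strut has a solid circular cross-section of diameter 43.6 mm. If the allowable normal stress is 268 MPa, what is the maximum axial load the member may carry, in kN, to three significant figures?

A = 1493 mm².
P_max = σ_allow · A = 268 · 1493 = 400100 N = 400.1 kN.

400 kN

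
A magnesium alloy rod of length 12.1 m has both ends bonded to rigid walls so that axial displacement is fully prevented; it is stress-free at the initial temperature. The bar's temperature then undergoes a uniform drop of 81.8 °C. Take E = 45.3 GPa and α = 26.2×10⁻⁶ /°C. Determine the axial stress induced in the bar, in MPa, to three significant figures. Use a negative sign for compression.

Free thermal expansion αLΔT = 26.2e-6 · 12100 · -81.8 = -25.93 mm.
The walls impose strain ε = −(-25.93)/12100 = 2.1432e-03; σ = Eε = 45300 · 2.1432e-03 = 97.09 MPa.

97.1 MPa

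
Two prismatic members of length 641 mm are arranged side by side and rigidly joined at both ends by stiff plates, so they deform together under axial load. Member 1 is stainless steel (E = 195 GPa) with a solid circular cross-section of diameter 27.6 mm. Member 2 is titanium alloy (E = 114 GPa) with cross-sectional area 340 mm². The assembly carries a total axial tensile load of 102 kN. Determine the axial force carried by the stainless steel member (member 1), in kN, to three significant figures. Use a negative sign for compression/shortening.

76.6 kN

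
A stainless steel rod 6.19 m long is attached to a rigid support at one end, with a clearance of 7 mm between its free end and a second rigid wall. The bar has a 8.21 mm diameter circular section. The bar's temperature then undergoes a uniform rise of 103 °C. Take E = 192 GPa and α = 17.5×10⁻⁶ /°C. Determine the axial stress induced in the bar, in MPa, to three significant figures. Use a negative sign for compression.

-129 MPa

Free thermal expansion αLΔT = 17.5e-6 · 6190 · 103 = 11.16 mm.
The walls engage after the gap closes; constrained expansion = 11.16 − 7 = 4.157 mm.
The walls impose strain ε = −(4.157)/6190 = -6.7164e-04; σ = Eε = 192000 · -6.7164e-04 = -129 MPa.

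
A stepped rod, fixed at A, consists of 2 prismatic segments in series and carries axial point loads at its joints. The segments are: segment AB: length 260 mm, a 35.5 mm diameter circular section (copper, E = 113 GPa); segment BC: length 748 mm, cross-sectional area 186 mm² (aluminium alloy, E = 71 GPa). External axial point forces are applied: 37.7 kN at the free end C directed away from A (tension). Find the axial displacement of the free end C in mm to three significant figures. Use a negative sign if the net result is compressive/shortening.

2.22 mm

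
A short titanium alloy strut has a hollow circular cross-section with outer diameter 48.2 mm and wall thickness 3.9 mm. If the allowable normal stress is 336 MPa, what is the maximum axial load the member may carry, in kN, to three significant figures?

182 kN

A = 542.8 mm².
P_max = σ_allow · A = 336 · 542.8 = 182400 N = 182.4 kN.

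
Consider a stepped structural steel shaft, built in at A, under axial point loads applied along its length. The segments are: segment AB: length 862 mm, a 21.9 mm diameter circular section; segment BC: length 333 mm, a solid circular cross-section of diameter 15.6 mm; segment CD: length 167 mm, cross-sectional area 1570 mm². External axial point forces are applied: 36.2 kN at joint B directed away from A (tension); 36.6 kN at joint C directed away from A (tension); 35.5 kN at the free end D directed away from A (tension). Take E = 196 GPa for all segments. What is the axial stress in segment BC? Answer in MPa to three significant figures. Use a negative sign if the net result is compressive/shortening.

377 MPa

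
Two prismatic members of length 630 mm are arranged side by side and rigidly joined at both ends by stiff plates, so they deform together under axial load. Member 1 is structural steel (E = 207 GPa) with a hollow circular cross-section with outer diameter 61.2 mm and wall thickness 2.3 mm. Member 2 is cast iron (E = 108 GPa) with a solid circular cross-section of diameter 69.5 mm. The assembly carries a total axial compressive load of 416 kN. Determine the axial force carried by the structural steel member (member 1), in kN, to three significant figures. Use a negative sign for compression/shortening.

-73.6 kN

A_1 = 425.6 mm².
A_2 = 3794 mm².
Equal strain + equilibrium ⇒ each member carries load in proportion to AE: A₁E₁ = 88100000 N, A₂E₂ = 409700000 N, ΣAE = 497800000 N.
F₁ = P·A₁E₁/ΣAE = -416000·88100000/497800000 = -73620 N.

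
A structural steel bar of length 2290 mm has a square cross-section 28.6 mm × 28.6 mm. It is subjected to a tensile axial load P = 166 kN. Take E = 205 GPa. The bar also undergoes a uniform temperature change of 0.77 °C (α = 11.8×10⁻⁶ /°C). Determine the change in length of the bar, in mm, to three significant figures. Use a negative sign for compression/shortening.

2.29 mm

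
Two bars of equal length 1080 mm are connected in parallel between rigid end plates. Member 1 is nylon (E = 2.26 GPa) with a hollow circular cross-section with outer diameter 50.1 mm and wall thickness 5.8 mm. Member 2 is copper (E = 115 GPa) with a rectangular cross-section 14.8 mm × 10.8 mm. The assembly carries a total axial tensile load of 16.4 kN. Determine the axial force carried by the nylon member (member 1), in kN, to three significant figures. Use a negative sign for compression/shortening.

A_1 = 807.2 mm².
A_2 = 159.8 mm².
Equal strain + equilibrium ⇒ each member carries load in proportion to AE: A₁E₁ = 1824000 N, A₂E₂ = 18380000 N, ΣAE = 20210000 N.
F₁ = P·A₁E₁/ΣAE = 16400·1824000/20210000 = 1481 N.

1.48 kN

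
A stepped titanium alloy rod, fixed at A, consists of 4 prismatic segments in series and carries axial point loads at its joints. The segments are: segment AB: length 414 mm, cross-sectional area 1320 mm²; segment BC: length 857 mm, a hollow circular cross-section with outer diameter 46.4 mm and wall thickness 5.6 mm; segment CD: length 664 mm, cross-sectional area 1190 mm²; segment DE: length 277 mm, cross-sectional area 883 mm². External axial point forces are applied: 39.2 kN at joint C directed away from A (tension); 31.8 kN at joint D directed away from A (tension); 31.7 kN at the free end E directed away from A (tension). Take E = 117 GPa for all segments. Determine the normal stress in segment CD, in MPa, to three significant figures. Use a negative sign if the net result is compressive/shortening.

Internal axial forces (sectioning from the free end, tension +): N_DE = 31.7 kN, N_CD = 63.5 kN, N_BC = 102.7 kN, N_AB = 102.7 kN.
σ_CD = N_CD/A_CD = 63500/1190 = 53.36 MPa.

53.4 MPa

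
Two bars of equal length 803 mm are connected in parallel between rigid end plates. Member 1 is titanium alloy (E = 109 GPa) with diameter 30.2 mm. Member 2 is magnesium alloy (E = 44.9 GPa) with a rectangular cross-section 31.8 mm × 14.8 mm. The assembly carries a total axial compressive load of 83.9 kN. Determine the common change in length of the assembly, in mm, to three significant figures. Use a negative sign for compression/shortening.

A_1 = 716.3 mm².
A_2 = 470.6 mm².
Equal strain + equilibrium ⇒ each member carries load in proportion to AE: A₁E₁ = 78080000 N, A₂E₂ = 21130000 N, ΣAE = 99210000 N.
δ = PL/ΣAE = -83900·803/99210000 = -0.6791 mm.

-0.679 mm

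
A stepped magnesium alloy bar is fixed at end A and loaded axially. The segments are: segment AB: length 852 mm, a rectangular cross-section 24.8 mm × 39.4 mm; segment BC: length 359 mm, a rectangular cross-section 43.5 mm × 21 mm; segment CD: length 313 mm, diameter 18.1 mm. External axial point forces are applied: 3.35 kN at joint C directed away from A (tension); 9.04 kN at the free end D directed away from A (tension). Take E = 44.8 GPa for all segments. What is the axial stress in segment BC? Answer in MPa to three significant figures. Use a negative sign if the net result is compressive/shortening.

Internal axial forces (sectioning from the free end, tension +): N_CD = 9.04 kN, N_BC = 12.39 kN, N_AB = 12.39 kN.
A_BC = 913.5 mm².
σ_BC = N_BC/A_BC = 12390/913.5 = 13.56 MPa.

13.6 MPa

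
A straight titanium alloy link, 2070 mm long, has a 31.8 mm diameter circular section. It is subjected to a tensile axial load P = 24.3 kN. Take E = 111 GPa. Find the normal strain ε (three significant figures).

2.76e-04

A = 794.2 mm².
σ = N/A = 30.6 MPa; ε = σ/E = 30.6/111000 = 2.756e-04.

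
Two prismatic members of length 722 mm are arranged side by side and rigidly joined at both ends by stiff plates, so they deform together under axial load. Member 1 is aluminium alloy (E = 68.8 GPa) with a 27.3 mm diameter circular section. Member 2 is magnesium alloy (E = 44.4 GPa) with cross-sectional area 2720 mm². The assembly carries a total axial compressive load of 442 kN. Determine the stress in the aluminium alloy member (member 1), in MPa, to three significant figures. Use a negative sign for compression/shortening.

A_1 = 585.3 mm².
Equal strain + equilibrium ⇒ each member carries load in proportion to AE: A₁E₁ = 40270000 N, A₂E₂ = 120800000 N, ΣAE = 161000000 N.
σ₁ = P·E₁/ΣAE = -442000·68800/161000000 = -188.8 MPa.

-189 MPa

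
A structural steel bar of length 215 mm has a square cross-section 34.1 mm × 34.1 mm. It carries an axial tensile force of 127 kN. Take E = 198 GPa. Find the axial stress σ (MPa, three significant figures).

109 MPa

A = 1163 mm².
σ = N/A = 127000/1163 = 109.2 MPa.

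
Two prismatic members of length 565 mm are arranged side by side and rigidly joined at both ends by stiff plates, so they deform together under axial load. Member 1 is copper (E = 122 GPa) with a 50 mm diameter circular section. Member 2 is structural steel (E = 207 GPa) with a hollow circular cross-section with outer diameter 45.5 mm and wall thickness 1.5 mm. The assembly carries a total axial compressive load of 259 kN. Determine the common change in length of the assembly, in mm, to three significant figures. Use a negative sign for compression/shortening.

-0.518 mm

A_1 = 1963 mm².
A_2 = 207.3 mm².
Equal strain + equilibrium ⇒ each member carries load in proportion to AE: A₁E₁ = 239500000 N, A₂E₂ = 42920000 N, ΣAE = 282500000 N.
δ = PL/ΣAE = -259000·565/282500000 = -0.5181 mm.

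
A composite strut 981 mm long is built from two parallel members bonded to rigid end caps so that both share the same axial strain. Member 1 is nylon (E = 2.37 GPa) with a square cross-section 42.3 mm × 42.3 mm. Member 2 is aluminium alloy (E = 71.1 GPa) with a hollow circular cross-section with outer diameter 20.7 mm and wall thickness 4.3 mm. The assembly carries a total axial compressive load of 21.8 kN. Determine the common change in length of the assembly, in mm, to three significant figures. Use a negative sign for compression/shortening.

-1.07 mm

A_1 = 1789 mm².
A_2 = 221.5 mm².
Equal strain + equilibrium ⇒ each member carries load in proportion to AE: A₁E₁ = 4241000 N, A₂E₂ = 15750000 N, ΣAE = 19990000 N.
δ = PL/ΣAE = -21800·981/19990000 = -1.07 mm.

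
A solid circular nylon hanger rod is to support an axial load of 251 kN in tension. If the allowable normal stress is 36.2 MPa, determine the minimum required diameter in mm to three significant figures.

Required area A ≥ P/σ_allow = 251000/36.2 = 6934 mm².
For a solid circular section, d ≥ √(4A/π) = 93.96 mm.

94.0 mm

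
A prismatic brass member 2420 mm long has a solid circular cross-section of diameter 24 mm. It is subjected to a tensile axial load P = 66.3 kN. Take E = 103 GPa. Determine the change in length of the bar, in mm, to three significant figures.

3.44 mm

A = 452.4 mm².
δ_mech = NL/(AE) = 66300·2420/(452.4·103000) = 3.443 mm.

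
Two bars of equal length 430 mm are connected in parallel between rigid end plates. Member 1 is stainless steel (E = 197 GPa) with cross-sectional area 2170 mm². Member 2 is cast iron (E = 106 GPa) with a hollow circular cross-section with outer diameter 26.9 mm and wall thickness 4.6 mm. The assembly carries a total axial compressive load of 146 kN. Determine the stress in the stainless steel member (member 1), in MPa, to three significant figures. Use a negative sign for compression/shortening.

-62.3 MPa

A_2 = 322.3 mm².
Equal strain + equilibrium ⇒ each member carries load in proportion to AE: A₁E₁ = 427500000 N, A₂E₂ = 34160000 N, ΣAE = 461700000 N.
σ₁ = P·E₁/ΣAE = -146000·197000/461700000 = -62.3 MPa.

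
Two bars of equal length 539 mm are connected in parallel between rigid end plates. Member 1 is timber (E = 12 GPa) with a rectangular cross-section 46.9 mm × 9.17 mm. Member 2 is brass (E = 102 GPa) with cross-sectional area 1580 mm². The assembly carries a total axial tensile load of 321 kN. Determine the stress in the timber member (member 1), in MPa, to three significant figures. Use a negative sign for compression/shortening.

23.2 MPa

A_1 = 430.1 mm².
Equal strain + equilibrium ⇒ each member carries load in proportion to AE: A₁E₁ = 5161000 N, A₂E₂ = 161200000 N, ΣAE = 166300000 N.
σ₁ = P·E₁/ΣAE = 321000·12000/166300000 = 23.16 MPa.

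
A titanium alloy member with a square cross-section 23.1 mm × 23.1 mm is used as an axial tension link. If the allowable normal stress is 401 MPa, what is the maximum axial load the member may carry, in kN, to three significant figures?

214 kN

A = 533.6 mm².
P_max = σ_allow · A = 401 · 533.6 = 214000 N = 214 kN.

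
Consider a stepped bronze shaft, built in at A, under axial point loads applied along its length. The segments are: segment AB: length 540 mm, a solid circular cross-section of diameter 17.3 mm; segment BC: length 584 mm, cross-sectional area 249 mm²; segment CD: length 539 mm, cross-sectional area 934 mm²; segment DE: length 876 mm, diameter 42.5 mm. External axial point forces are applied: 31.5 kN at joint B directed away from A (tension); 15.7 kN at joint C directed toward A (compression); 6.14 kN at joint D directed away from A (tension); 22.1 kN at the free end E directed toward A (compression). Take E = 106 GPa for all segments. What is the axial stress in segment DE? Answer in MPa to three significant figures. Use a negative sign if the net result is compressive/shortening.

Internal axial forces (sectioning from the free end, tension +): N_DE = -22.1 kN, N_CD = -15.96 kN, N_BC = -31.66 kN, N_AB = -0.16 kN.
A_DE = 1419 mm².
σ_DE = N_DE/A_DE = -22100/1419 = -15.58 MPa.

-15.6 MPa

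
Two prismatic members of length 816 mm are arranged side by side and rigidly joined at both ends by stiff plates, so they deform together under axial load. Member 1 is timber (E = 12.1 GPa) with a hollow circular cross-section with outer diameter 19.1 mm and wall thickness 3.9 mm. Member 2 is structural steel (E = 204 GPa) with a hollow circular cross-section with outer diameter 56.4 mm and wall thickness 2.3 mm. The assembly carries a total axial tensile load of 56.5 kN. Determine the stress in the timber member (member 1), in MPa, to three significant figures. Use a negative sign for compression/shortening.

8.34 MPa

A_1 = 186.2 mm².
A_2 = 390.9 mm².
Equal strain + equilibrium ⇒ each member carries load in proportion to AE: A₁E₁ = 2253000 N, A₂E₂ = 79750000 N, ΣAE = 82000000 N.
σ₁ = P·E₁/ΣAE = 56500·12100/82000000 = 8.337 MPa.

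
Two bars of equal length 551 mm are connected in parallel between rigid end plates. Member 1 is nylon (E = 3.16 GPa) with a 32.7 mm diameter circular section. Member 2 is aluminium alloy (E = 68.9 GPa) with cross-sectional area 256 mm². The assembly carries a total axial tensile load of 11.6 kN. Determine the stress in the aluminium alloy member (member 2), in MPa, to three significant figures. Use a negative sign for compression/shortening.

A_1 = 839.8 mm².
Equal strain + equilibrium ⇒ each member carries load in proportion to AE: A₁E₁ = 2654000 N, A₂E₂ = 17640000 N, ΣAE = 20290000 N.
σ₂ = P·E₂/ΣAE = 11600·68900/20290000 = 39.39 MPa.

39.4 MPa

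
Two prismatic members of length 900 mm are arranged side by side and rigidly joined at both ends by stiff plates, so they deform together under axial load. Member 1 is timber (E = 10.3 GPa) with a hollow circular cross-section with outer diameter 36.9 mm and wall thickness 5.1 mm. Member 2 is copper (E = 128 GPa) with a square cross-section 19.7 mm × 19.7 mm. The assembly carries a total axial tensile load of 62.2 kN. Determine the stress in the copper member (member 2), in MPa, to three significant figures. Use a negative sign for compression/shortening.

145 MPa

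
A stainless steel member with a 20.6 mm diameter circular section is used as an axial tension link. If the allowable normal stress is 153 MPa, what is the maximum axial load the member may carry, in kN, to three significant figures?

51.0 kN

A = 333.3 mm².
P_max = σ_allow · A = 153 · 333.3 = 50990 N = 50.99 kN.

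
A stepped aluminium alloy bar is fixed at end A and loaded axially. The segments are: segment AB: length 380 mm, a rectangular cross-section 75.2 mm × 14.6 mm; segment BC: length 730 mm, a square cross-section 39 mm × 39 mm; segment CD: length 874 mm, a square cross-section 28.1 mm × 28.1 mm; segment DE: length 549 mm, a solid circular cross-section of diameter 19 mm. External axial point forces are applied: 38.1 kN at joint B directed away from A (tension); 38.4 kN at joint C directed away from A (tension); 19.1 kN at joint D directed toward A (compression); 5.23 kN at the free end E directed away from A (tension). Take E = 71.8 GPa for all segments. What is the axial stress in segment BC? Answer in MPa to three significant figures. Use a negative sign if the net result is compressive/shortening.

Internal axial forces (sectioning from the free end, tension +): N_DE = 5.23 kN, N_CD = -13.87 kN, N_BC = 24.53 kN, N_AB = 62.63 kN.
A_BC = 1521 mm².
σ_BC = N_BC/A_BC = 24530/1521 = 16.13 MPa.

16.1 MPa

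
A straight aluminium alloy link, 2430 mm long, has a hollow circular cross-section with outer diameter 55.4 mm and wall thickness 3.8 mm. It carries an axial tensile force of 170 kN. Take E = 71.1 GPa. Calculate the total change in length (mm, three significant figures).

9.43 mm

A = 616 mm².
δ_mech = NL/(AE) = 170000·2430/(616·71100) = 9.432 mm.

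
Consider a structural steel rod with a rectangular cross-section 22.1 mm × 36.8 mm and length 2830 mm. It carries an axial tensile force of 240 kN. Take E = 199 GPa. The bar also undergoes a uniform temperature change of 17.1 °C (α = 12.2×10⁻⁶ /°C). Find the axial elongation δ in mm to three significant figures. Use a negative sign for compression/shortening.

4.79 mm

A = 813.3 mm².
δ_mech = NL/(AE) = 240000·2830/(813.3·199000) = 4.197 mm.
δ_thermal = αLΔT = 12.2e-6·2830·17.1 = 0.5904 mm.
δ = δ_mech + δ_thermal = 4.787 mm.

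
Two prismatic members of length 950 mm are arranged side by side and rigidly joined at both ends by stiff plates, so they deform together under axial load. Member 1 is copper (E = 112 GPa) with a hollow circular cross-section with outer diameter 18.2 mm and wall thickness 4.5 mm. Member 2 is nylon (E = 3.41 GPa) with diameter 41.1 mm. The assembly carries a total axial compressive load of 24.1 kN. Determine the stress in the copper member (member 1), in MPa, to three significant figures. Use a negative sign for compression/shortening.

-103 MPa

A_1 = 193.7 mm².
A_2 = 1327 mm².
Equal strain + equilibrium ⇒ each member carries load in proportion to AE: A₁E₁ = 21690000 N, A₂E₂ = 4524000 N, ΣAE = 26220000 N.
σ₁ = P·E₁/ΣAE = -24100·112000/26220000 = -103 MPa.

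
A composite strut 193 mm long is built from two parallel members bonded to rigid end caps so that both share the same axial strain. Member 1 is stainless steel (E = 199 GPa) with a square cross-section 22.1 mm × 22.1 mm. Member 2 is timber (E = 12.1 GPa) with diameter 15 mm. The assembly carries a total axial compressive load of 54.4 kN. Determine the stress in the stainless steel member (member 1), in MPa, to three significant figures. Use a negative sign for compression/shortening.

-109 MPa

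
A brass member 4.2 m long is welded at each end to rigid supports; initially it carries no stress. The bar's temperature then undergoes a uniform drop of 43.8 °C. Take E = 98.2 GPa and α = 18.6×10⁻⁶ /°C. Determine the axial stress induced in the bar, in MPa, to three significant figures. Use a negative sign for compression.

80.0 MPa

Free thermal expansion αLΔT = 18.6e-6 · 4200 · -43.8 = -3.422 mm.
The walls impose strain ε = −(-3.422)/4200 = 8.1468e-04; σ = Eε = 98200 · 8.1468e-04 = 80 MPa.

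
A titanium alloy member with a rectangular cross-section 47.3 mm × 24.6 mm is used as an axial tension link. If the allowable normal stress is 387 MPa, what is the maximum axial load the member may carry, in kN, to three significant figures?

A = 1164 mm².
P_max = σ_allow · A = 387 · 1164 = 450300 N = 450.3 kN.

450 kN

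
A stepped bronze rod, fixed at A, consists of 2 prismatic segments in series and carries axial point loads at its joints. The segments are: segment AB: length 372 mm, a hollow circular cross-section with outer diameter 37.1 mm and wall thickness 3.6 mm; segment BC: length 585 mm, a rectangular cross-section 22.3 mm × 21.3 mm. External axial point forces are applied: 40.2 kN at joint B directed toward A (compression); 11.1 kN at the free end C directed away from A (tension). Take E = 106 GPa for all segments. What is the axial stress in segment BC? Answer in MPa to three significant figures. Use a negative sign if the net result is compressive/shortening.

23.4 MPa

Internal axial forces (sectioning from the free end, tension +): N_BC = 11.1 kN, N_AB = -29.1 kN.
A_BC = 475 mm².
σ_BC = N_BC/A_BC = 11100/475 = 23.37 MPa.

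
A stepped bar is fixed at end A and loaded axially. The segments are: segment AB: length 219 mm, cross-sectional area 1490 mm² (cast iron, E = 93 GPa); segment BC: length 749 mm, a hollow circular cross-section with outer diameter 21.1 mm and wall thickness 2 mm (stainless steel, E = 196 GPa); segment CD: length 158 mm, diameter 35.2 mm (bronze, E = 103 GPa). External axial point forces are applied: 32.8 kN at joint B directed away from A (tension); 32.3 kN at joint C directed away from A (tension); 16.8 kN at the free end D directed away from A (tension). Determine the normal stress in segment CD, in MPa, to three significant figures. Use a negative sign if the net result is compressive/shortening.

17.3 MPa

Internal axial forces (sectioning from the free end, tension +): N_CD = 16.8 kN, N_BC = 49.1 kN, N_AB = 81.9 kN.
A_CD = 973.1 mm².
σ_CD = N_CD/A_CD = 16800/973.1 = 17.26 MPa.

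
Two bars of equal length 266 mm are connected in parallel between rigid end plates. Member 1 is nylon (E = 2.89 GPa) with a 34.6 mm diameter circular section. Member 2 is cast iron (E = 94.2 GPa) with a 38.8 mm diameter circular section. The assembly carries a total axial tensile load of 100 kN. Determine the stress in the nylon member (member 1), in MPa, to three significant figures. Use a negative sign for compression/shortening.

A_1 = 940.2 mm².
A_2 = 1182 mm².
Equal strain + equilibrium ⇒ each member carries load in proportion to AE: A₁E₁ = 2717000 N, A₂E₂ = 111400000 N, ΣAE = 114100000 N.
σ₁ = P·E₁/ΣAE = 100000·2890/114100000 = 2.533 MPa.

2.53 MPa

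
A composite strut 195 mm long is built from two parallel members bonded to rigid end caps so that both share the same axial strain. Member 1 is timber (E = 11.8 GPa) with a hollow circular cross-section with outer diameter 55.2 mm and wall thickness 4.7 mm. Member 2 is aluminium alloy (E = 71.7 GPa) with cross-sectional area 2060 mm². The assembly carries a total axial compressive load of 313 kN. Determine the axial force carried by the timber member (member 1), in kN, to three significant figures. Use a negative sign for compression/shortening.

-17.6 kN

A_1 = 745.7 mm².
Equal strain + equilibrium ⇒ each member carries load in proportion to AE: A₁E₁ = 8799000 N, A₂E₂ = 147700000 N, ΣAE = 156500000 N.
F₁ = P·A₁E₁/ΣAE = -313000·8799000/156500000 = -17600 N.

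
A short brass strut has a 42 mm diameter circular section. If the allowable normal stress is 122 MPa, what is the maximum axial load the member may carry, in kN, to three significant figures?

169 kN

A = 1385 mm².
P_max = σ_allow · A = 122 · 1385 = 169000 N = 169 kN.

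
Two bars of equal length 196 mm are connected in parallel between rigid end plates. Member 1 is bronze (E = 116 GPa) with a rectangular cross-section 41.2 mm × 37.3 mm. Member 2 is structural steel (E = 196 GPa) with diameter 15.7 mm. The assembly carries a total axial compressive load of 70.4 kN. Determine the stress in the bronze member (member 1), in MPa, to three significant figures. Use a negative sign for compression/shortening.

-37.8 MPa

A_1 = 1537 mm².
A_2 = 193.6 mm².
Equal strain + equilibrium ⇒ each member carries load in proportion to AE: A₁E₁ = 178300000 N, A₂E₂ = 37940000 N, ΣAE = 216200000 N.
σ₁ = P·E₁/ΣAE = -70400·116000/216200000 = -37.77 MPa.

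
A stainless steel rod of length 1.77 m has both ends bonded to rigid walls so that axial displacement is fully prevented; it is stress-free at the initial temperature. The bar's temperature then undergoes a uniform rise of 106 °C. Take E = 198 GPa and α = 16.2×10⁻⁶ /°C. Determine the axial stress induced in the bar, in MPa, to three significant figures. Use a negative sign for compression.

Free thermal expansion αLΔT = 16.2e-6 · 1770 · 106 = 3.039 mm.
The walls impose strain ε = −(3.039)/1770 = -1.7172e-03; σ = Eε = 198000 · -1.7172e-03 = -340 MPa.

-340 MPa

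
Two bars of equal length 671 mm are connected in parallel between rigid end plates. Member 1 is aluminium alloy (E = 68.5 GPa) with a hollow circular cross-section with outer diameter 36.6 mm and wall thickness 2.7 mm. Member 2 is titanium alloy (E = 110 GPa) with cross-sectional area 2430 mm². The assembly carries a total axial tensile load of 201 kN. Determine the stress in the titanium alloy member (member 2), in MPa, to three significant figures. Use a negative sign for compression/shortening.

77.0 MPa

A_1 = 287.5 mm².
Equal strain + equilibrium ⇒ each member carries load in proportion to AE: A₁E₁ = 19700000 N, A₂E₂ = 267300000 N, ΣAE = 287000000 N.
σ₂ = P·E₂/ΣAE = 201000·110000/287000000 = 77.04 MPa.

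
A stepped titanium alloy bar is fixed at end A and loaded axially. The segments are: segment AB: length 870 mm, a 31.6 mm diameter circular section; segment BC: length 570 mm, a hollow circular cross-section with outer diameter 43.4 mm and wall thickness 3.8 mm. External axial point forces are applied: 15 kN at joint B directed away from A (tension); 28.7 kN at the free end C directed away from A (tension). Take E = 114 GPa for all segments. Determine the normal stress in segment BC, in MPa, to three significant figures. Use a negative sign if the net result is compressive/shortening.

60.7 MPa

Internal axial forces (sectioning from the free end, tension +): N_BC = 28.7 kN, N_AB = 43.7 kN.
A_BC = 472.7 mm².
σ_BC = N_BC/A_BC = 28700/472.7 = 60.71 MPa.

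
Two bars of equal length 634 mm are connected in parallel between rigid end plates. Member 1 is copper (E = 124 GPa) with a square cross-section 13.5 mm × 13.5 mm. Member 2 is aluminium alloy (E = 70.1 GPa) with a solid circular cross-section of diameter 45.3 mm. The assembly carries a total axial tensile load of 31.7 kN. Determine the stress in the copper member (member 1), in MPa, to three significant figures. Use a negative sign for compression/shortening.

29.0 MPa

A_1 = 182.2 mm².
A_2 = 1612 mm².
Equal strain + equilibrium ⇒ each member carries load in proportion to AE: A₁E₁ = 22600000 N, A₂E₂ = 113000000 N, ΣAE = 135600000 N.
σ₁ = P·E₁/ΣAE = 31700·124000/135600000 = 28.99 MPa.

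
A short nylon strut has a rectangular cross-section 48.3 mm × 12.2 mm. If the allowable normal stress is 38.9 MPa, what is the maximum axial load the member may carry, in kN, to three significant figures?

A = 589.3 mm².
P_max = σ_allow · A = 38.9 · 589.3 = 22920 N = 22.92 kN.

22.9 kN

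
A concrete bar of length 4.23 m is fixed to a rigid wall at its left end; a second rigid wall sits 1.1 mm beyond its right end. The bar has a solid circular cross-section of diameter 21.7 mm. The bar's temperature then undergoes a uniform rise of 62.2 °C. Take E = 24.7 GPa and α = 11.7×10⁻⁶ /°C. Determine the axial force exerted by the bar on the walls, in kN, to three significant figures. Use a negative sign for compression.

-4.27 kN

Free thermal expansion αLΔT = 11.7e-6 · 4230 · 62.2 = 3.078 mm.
The walls engage after the gap closes; constrained expansion = 3.078 − 1.1 = 1.978 mm.
The walls impose strain ε = −(1.978)/4230 = -4.6769e-04; σ = Eε = 24700 · -4.6769e-04 = -11.55 MPa.
Wall reaction R = σ·A = -11.55·369.8 = -4272 N = -4.272 kN.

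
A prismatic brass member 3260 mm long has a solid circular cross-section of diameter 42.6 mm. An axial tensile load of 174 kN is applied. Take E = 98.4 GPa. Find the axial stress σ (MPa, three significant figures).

122 MPa

A = 1425 mm².
σ = N/A = 174000/1425 = 122.1 MPa.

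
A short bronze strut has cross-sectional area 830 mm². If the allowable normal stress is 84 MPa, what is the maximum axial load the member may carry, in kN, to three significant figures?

P_max = σ_allow · A = 84 · 830 = 69720 N = 69.72 kN.

69.7 kN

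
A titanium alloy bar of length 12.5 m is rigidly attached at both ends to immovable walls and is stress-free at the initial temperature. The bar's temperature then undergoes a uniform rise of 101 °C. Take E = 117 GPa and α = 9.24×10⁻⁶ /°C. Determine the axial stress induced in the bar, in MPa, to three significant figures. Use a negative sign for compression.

Free thermal expansion αLΔT = 9.24e-6 · 12500 · 101 = 11.67 mm.
The walls impose strain ε = −(11.67)/12500 = -9.3324e-04; σ = Eε = 117000 · -9.3324e-04 = -109.2 MPa.

-109 MPa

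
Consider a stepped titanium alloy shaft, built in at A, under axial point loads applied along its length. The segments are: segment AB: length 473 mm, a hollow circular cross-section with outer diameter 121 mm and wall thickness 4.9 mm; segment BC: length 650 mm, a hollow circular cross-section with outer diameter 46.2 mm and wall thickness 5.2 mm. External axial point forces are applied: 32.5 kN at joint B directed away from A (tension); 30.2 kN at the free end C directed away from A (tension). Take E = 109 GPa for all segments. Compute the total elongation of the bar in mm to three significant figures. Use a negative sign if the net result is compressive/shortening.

0.421 mm

Internal axial forces (sectioning from the free end, tension +): N_BC = 30.2 kN, N_AB = 62.7 kN.
A_AB = 1787 mm².
A_BC = 669.8 mm².
δ_AB = 62700·473/(1787·109000) = 0.1522 mm
δ_BC = 30200·650/(669.8·109000) = 0.2689 mm
δ = Σδ_i = 0.4211 mm.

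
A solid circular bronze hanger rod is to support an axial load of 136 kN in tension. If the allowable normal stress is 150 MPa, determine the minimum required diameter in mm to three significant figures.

34.0 mm

Required area A ≥ P/σ_allow = 136000/150 = 906.7 mm².
For a solid circular section, d ≥ √(4A/π) = 33.98 mm.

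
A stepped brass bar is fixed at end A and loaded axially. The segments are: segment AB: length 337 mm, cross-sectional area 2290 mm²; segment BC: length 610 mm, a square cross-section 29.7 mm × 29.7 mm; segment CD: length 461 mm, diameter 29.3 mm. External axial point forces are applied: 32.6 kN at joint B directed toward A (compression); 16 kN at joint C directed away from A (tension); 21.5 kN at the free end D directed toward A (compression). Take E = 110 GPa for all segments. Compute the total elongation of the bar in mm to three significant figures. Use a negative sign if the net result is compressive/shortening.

Internal axial forces (sectioning from the free end, tension +): N_CD = -21.5 kN, N_BC = -5.5 kN, N_AB = -38.1 kN.
A_BC = 882.1 mm².
A_CD = 674.3 mm².
δ_AB = -38100·337/(2290·110000) = -0.05097 mm
δ_BC = -5500·610/(882.1·110000) = -0.03458 mm
δ_CD = -21500·461/(674.3·110000) = -0.1336 mm
δ = Σδ_i = -0.2192 mm.

-0.219 mm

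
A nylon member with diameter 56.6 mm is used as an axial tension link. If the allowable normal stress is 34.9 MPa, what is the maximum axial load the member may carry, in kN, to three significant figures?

A = 2516 mm².
P_max = σ_allow · A = 34.9 · 2516 = 87810 N = 87.81 kN.

87.8 kN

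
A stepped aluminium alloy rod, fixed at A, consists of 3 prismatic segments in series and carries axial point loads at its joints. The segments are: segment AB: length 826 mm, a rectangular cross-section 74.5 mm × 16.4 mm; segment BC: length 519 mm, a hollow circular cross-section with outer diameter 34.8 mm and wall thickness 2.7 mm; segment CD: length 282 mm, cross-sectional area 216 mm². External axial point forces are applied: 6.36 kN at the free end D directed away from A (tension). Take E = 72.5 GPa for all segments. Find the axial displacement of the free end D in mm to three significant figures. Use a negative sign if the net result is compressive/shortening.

0.341 mm

Internal axial forces (sectioning from the free end, tension +): N_CD = 6.36 kN, N_BC = 6.36 kN, N_AB = 6.36 kN.
A_AB = 1222 mm².
A_BC = 272.3 mm².
δ_AB = 6360·826/(1222·72500) = 0.05931 mm
δ_BC = 6360·519/(272.3·72500) = 0.1672 mm
δ_CD = 6360·282/(216·72500) = 0.1145 mm
δ = Σδ_i = 0.341 mm.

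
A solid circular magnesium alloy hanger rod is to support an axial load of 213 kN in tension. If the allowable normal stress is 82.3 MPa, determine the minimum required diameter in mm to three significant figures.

57.4 mm

Required area A ≥ P/σ_allow = 213000/82.3 = 2588 mm².
For a solid circular section, d ≥ √(4A/π) = 57.4 mm.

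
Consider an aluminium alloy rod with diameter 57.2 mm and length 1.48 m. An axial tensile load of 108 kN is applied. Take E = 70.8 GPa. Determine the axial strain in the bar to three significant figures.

A = 2570 mm².
σ = N/A = 42.03 MPa; ε = σ/E = 42.03/70800 = 5.936e-04.

5.94e-04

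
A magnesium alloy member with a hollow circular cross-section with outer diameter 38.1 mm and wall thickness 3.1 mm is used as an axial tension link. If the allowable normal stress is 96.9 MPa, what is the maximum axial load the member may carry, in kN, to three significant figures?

A = 340.9 mm².
P_max = σ_allow · A = 96.9 · 340.9 = 33030 N = 33.03 kN.

33.0 kN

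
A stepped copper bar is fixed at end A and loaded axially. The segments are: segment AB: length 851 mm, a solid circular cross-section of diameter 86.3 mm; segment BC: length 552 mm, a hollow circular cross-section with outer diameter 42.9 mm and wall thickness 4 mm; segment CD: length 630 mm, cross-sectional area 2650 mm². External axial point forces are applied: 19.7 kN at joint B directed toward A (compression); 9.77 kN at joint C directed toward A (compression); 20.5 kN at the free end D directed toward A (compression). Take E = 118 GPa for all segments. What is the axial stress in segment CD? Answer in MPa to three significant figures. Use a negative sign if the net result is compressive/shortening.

-7.74 MPa

Internal axial forces (sectioning from the free end, tension +): N_CD = -20.5 kN, N_BC = -30.27 kN, N_AB = -49.97 kN.
σ_CD = N_CD/A_CD = -20500/2650 = -7.736 MPa.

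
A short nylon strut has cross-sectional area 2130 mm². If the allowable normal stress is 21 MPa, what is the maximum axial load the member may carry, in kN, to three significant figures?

P_max = σ_allow · A = 21 · 2130 = 44730 N = 44.73 kN.

44.7 kN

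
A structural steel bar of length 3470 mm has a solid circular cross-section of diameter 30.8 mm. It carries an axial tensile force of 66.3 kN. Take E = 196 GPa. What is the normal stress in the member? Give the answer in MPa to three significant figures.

89.0 MPa

A = 745.1 mm².
σ = N/A = 66300/745.1 = 88.99 MPa.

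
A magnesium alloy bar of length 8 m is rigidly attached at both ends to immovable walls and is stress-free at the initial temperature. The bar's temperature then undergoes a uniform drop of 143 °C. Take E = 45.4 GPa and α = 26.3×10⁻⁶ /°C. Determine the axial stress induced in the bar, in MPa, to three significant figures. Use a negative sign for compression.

171 MPa

Free thermal expansion αLΔT = 26.3e-6 · 8000 · -143 = -30.09 mm.
The walls impose strain ε = −(-30.09)/8000 = 3.7609e-03; σ = Eε = 45400 · 3.7609e-03 = 170.7 MPa.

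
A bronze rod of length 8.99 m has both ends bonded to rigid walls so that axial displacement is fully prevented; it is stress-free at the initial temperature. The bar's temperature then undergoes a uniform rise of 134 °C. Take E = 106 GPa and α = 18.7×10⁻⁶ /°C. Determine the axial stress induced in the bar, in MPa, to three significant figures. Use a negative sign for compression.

Free thermal expansion αLΔT = 18.7e-6 · 8990 · 134 = 22.53 mm.
The walls impose strain ε = −(22.53)/8990 = -2.5058e-03; σ = Eε = 106000 · -2.5058e-03 = -265.6 MPa.

-266 MPa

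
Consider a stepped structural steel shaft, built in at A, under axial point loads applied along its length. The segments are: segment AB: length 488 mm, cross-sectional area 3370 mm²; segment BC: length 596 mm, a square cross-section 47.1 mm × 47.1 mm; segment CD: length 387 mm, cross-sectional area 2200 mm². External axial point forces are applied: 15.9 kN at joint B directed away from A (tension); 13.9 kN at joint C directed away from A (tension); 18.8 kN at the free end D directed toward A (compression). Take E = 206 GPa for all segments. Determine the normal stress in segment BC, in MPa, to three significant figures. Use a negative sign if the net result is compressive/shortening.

-2.21 MPa

Internal axial forces (sectioning from the free end, tension +): N_CD = -18.8 kN, N_BC = -4.9 kN, N_AB = 11 kN.
A_BC = 2218 mm².
σ_BC = N_BC/A_BC = -4900/2218 = -2.209 MPa.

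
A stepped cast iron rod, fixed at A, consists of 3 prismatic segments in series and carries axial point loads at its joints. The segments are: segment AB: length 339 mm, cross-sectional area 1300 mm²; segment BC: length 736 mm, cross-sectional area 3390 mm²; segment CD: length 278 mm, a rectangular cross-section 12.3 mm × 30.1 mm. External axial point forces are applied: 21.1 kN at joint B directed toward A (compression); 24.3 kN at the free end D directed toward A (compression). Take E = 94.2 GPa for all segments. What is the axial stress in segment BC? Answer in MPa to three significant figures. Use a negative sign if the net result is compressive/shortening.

-7.17 MPa

Internal axial forces (sectioning from the free end, tension +): N_CD = -24.3 kN, N_BC = -24.3 kN, N_AB = -45.4 kN.
σ_BC = N_BC/A_BC = -24300/3390 = -7.168 MPa.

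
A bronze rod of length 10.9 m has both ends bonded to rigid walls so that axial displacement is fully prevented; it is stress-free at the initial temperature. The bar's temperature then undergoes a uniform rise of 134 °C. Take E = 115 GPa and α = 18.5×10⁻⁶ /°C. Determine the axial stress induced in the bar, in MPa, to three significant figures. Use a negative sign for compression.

-285 MPa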